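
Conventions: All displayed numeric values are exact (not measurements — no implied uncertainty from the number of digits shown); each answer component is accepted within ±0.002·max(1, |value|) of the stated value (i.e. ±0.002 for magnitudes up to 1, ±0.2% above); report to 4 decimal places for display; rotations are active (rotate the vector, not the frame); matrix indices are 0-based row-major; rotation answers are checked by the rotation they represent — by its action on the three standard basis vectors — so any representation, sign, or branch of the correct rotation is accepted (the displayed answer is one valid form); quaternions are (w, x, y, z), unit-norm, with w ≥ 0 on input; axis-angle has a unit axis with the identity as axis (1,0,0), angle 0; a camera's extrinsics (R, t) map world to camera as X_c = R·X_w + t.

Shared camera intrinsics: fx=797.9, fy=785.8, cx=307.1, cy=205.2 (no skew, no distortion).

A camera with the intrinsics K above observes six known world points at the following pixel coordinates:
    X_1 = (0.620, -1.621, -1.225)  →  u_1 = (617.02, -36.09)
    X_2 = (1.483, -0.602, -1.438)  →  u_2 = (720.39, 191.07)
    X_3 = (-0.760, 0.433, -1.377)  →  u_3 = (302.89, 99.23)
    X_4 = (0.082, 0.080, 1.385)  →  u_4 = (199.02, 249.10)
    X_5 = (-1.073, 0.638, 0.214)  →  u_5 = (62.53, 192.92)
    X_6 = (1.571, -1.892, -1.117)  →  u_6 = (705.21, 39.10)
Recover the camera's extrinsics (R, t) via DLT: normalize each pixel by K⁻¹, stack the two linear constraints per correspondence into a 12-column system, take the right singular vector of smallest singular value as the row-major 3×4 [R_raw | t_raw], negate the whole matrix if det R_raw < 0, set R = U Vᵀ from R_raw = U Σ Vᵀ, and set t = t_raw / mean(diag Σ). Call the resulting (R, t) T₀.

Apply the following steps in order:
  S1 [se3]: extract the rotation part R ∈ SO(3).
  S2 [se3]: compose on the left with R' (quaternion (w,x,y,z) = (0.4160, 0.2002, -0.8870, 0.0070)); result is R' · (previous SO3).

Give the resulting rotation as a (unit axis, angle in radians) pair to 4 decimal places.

rotation (axis_angle) = ((-0.0965, -0.9906, -0.0972), 2.7506)

source (pnp_recover): camera pose = R=[0.7619 -0.3535 -0.5428; 0.5234 0.8297 0.1943; 0.3816 -0.4321 0.8171], t=(-0.0300, -0.0700, 4.3899)
after S1 (rot_of_se3): [0.7619 -0.3535 -0.5428; 0.5234 0.8297 0.1943; 0.3816 -0.4321 0.8171]
after S2 (compose_so3): [-0.9066 0.2210 -0.3595; 0.1469 0.9639 0.2220; 0.3956 0.1485 -0.9064]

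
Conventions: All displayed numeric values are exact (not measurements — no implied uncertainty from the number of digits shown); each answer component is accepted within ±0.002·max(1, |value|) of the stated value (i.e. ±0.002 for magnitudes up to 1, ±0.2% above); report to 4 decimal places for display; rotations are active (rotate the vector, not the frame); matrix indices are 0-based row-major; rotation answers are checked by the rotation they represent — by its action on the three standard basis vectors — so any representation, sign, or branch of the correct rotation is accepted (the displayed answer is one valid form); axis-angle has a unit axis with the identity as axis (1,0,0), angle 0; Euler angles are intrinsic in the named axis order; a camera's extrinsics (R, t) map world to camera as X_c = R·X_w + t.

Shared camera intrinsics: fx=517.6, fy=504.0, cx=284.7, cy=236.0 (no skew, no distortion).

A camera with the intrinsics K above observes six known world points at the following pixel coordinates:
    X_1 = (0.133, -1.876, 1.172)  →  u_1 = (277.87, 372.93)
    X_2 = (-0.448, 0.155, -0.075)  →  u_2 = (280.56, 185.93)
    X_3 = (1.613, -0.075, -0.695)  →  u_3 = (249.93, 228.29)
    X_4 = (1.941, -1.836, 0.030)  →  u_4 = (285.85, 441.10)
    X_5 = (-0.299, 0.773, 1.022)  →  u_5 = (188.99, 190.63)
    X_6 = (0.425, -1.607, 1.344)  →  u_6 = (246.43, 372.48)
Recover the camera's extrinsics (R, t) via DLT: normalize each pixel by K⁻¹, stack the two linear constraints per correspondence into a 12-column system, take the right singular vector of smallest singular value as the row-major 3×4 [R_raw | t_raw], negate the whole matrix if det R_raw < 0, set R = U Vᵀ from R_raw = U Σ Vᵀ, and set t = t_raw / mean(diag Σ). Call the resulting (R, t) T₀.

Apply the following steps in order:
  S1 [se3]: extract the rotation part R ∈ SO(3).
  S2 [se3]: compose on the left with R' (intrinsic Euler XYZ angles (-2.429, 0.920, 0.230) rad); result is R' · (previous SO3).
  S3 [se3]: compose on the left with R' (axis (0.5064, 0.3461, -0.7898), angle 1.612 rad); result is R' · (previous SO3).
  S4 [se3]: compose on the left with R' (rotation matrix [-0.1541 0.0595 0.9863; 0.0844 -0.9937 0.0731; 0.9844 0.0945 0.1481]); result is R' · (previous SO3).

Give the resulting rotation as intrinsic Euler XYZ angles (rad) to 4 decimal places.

source (pnp_recover): camera pose = R=[-0.3984 -0.5477 -0.7357; 0.3180 -0.8348 0.4493; -0.8603 -0.0550 0.5069], t=(-0.2000, -0.3301, 6.0610)
after S1 (rot_of_se3): [-0.3984 -0.5477 -0.7357; 0.3180 -0.8348 0.4493; -0.8603 -0.0550 0.5069]
after S2 (compose_so3): [-0.9634 -0.2515 -0.0928; -0.2668 0.8662 0.4225; -0.0259 0.4318 -0.9016]
after S3 (compose_so3): [-0.4749 0.7543 0.4532; 0.5826 -0.1164 0.8043; 0.6595 0.6461 -0.3842]
after S4 (compose_so3): [0.7583 0.5141 -0.4009; -0.5709 0.2266 -0.7891; -0.3148 0.8273 0.4653]

rotation (euler_xyz) = (1.0380, -0.4125, -0.5958)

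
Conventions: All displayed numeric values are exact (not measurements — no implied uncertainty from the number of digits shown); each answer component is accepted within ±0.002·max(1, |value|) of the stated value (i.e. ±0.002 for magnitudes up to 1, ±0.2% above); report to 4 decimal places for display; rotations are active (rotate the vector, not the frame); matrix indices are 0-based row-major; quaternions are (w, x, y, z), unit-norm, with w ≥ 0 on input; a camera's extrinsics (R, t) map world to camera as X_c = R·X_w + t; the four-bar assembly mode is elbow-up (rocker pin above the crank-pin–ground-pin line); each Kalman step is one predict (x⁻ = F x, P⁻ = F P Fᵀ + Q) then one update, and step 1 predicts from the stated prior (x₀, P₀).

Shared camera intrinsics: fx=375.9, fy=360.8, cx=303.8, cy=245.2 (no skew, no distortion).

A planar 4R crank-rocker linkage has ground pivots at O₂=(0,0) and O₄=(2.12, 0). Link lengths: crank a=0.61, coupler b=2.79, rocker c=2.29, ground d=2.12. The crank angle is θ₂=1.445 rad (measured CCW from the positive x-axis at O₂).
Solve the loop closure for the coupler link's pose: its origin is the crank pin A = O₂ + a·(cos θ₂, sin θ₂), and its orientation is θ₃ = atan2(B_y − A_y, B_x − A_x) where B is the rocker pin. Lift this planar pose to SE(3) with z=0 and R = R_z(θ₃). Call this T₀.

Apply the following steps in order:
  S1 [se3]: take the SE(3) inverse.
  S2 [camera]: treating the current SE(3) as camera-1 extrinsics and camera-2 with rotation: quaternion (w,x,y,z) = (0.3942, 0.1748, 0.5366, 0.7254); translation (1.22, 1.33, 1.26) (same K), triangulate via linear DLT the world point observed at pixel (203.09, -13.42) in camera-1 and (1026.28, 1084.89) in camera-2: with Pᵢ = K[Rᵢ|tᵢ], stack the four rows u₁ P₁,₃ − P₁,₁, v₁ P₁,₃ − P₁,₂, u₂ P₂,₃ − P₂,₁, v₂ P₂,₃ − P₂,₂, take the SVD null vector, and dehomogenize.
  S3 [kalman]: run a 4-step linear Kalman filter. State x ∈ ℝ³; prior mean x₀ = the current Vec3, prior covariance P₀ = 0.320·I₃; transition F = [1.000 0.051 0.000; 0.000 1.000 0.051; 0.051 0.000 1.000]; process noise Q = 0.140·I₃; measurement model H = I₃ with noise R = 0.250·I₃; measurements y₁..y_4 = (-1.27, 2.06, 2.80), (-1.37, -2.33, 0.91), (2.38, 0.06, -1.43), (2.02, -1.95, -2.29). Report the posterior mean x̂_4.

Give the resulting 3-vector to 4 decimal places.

source (fourbar_fk): coupler pose = R=[0.7991 -0.6012 0.0000; 0.6012 0.7991 0.0000; 0.0000 0.0000 1.0000], t=(0.0765, 0.6052, 0.0000)
after S1 (invert_se3): R=[0.7991 0.6012 0.0000; -0.6012 0.7991 0.0000; 0.0000 0.0000 1.0000], t=(-0.4250, -0.4376, 0.0000)
after S2 (triangulate): (0.4443, -0.6396, 1.6962)
after S3 (kf_track): (1.3552, -1.1531, -1.1830)

result = (1.3552, -1.1531, -1.1830)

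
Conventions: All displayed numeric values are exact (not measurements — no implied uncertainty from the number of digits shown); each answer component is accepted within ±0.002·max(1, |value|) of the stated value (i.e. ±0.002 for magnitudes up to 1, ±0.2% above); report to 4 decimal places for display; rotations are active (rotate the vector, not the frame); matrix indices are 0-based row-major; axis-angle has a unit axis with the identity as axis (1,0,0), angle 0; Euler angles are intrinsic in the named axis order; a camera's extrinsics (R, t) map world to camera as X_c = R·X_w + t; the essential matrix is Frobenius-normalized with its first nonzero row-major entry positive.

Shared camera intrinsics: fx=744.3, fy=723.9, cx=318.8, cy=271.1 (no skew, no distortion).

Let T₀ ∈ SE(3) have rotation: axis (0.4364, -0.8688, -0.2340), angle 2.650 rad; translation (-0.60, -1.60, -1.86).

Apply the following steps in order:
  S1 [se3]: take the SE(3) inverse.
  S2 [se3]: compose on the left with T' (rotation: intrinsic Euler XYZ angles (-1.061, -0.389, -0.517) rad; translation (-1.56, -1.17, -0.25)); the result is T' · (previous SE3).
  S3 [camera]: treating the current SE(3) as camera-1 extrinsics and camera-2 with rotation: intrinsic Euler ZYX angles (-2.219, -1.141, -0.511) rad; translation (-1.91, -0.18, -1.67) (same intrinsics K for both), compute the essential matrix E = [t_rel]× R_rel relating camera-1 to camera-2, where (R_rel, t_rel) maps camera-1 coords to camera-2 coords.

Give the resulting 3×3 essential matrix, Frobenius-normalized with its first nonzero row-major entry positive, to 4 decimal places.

after S1 (invert_se3): R=[-0.5233 -0.8238 0.2179; -0.6029 0.5386 0.5885; -0.6022 0.1765 -0.7786], t=(-1.2267, 1.5947, -1.5270)
after S2 (compose_se3): R=[-0.4682 -0.4833 0.7397; -0.8652 0.4208 -0.2727; -0.1795 -0.7677 -0.6152], t=(-1.2383, -1.5230, -2.7302)
after S3 (essential): [0.4028 -0.3455 0.2053; -0.3035 -0.4886 0.3147; -0.4954 0.0311 -0.0056]

matrix = [0.4028 -0.3455 0.2053; -0.3035 -0.4886 0.3147; -0.4954 0.0311 -0.0056]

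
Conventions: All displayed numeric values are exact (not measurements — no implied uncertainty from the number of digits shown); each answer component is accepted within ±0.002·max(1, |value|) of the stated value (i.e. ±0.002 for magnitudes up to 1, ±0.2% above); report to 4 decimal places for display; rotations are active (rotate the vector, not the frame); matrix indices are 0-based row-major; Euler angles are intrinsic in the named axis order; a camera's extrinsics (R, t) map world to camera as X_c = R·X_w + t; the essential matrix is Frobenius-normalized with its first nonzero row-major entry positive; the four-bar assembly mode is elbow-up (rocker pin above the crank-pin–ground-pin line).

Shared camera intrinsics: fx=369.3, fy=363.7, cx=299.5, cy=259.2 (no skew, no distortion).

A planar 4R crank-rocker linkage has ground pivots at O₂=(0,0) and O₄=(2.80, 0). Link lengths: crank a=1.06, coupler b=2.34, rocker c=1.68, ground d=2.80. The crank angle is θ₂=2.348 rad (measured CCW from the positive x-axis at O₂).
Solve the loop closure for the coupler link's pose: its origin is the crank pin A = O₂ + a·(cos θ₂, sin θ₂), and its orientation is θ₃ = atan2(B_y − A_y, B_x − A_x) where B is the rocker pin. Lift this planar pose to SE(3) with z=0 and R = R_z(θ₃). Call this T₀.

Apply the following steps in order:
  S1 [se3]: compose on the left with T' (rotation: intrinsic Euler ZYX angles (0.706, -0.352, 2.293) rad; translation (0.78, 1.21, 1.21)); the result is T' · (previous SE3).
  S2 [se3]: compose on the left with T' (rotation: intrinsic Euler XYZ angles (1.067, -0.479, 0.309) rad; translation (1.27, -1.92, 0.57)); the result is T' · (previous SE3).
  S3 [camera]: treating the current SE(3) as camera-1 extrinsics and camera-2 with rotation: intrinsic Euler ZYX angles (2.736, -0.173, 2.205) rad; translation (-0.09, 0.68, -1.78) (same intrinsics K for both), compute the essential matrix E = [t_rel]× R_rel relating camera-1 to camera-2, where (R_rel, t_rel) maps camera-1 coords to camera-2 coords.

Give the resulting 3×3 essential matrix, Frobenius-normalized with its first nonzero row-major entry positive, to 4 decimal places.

matrix = [0.6741 -0.1047 -0.0165; 0.1200 0.2282 0.6078; 0.1492 -0.1218 -0.2477]

source (fourbar_fk): coupler pose = R=[0.9865 -0.1638 0.0000; 0.1638 0.9865 0.0000; 0.0000 0.0000 1.0000], t=(-0.7434, 0.7556, 0.0000)
after S1 (compose_se3): R=[0.7427 0.1119 0.6603; 0.4909 -0.7616 -0.4231; 0.4555 0.6384 -0.6205], t=(0.4243, 0.2503, 1.4859)
after S2 (compose_se3): R=[0.2854 0.0059 0.9584; -0.2445 -0.9664 0.0788; 0.9267 -0.2568 -0.2744], t=(0.8763, -3.0299, 1.6015)
after S3 (essential): [0.6741 -0.1047 -0.0165; 0.1200 0.2282 0.6078; 0.1492 -0.1218 -0.2477]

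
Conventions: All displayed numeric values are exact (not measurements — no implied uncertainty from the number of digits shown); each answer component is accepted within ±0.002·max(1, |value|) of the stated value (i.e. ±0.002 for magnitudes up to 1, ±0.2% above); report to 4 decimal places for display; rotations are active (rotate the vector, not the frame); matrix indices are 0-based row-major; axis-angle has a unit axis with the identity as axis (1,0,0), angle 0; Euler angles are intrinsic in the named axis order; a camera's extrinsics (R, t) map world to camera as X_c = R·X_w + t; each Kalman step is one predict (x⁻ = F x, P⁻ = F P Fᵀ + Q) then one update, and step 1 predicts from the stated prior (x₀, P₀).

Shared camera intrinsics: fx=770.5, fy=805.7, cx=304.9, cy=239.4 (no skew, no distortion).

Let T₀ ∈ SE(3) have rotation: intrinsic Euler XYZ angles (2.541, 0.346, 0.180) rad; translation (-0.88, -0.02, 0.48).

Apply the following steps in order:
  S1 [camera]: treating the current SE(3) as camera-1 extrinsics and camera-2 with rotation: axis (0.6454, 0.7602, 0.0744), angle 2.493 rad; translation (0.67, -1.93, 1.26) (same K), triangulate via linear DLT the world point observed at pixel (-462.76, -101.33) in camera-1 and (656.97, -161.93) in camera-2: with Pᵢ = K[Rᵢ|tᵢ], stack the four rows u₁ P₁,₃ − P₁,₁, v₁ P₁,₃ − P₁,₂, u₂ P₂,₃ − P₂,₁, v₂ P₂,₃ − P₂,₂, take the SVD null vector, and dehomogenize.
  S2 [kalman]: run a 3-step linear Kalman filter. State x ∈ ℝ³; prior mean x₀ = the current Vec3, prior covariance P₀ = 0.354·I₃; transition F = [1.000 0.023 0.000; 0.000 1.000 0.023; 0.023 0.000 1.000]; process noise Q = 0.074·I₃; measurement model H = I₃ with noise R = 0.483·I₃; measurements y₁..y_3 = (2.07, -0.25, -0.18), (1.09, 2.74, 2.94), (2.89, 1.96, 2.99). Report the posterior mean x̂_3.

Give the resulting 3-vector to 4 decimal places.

result = (1.6264, 1.7521, 1.5214)

after S1 (triangulate): (-0.5737, 1.8059, -1.2481)
after S2 (kf_track): (1.6264, 1.7521, 1.5214)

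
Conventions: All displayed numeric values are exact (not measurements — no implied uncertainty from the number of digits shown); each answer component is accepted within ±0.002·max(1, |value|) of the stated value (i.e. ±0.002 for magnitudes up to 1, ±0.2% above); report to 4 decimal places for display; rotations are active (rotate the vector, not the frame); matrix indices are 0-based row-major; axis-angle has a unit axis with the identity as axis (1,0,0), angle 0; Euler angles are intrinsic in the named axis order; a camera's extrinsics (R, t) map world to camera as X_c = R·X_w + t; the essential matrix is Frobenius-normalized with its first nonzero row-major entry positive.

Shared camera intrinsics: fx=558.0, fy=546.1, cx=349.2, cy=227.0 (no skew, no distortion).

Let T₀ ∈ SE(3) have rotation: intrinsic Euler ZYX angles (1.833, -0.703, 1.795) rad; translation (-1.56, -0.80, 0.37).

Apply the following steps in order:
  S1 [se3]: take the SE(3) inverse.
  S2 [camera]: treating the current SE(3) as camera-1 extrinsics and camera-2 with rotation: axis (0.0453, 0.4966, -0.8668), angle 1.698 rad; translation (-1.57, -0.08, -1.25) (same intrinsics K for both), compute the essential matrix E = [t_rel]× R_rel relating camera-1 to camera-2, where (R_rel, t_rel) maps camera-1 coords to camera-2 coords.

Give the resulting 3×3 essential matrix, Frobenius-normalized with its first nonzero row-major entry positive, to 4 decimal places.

matrix = [0.0788 0.2268 -0.1928; 0.2234 0.3522 -0.4857; -0.2481 0.5652 0.3381]

after S1 (invert_se3): R=[-0.1978 0.7368 0.6465; 0.3781 -0.5512 0.7438; 0.9044 0.3915 -0.1696], t=(0.0418, -0.1263, 1.7868)
after S2 (essential): [0.0788 0.2268 -0.1928; 0.2234 0.3522 -0.4857; -0.2481 0.5652 0.3381]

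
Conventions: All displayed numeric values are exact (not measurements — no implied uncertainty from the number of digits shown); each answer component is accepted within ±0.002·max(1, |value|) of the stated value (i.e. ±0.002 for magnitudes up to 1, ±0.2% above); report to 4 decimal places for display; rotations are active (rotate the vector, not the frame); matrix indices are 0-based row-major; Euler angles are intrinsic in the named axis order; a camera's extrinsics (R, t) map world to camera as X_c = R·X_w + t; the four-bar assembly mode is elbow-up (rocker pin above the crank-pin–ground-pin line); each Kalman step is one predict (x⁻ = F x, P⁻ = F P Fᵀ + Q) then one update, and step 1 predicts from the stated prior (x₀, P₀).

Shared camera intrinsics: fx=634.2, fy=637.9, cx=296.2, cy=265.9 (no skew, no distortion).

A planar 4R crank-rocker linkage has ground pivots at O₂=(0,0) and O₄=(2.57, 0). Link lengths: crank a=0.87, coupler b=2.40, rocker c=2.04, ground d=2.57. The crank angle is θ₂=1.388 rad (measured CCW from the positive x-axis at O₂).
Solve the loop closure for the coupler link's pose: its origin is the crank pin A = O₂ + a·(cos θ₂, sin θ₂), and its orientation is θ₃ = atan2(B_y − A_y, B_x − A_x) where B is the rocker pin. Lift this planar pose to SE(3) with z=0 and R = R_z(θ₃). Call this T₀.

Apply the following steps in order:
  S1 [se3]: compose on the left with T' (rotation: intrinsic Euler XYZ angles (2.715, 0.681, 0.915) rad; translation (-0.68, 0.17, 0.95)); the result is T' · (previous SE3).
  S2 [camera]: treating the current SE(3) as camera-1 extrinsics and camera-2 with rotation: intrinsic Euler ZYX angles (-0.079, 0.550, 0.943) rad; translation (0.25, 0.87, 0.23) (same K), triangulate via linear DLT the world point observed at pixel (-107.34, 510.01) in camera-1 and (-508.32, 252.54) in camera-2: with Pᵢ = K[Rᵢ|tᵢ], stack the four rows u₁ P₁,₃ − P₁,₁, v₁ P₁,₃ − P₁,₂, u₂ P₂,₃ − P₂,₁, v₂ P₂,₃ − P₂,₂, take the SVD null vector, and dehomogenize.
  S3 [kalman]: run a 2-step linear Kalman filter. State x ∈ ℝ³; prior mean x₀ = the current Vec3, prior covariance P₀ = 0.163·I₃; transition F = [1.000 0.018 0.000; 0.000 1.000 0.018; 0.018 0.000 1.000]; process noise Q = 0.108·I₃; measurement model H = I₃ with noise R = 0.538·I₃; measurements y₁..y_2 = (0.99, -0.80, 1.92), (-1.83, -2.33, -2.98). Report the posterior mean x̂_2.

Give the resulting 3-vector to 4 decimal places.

result = (-0.7836, -1.2962, -0.3596)

source (fourbar_fk): coupler pose = R=[0.8753 -0.4836 0.0000; 0.4836 0.8753 0.0000; 0.0000 0.0000 1.0000], t=(0.1581, 0.8555, 0.0000)
after S1 (compose_se3): R=[0.1169 -0.7681 0.6296; -0.8608 -0.3945 -0.3215; 0.4953 -0.5044 -0.7073], t=(-1.1319, -0.5705, 0.8844)
after S2 (triangulate): (-0.7588, -0.7177, 0.6429)
after S3 (kf_track): (-0.7836, -1.2962, -0.3596)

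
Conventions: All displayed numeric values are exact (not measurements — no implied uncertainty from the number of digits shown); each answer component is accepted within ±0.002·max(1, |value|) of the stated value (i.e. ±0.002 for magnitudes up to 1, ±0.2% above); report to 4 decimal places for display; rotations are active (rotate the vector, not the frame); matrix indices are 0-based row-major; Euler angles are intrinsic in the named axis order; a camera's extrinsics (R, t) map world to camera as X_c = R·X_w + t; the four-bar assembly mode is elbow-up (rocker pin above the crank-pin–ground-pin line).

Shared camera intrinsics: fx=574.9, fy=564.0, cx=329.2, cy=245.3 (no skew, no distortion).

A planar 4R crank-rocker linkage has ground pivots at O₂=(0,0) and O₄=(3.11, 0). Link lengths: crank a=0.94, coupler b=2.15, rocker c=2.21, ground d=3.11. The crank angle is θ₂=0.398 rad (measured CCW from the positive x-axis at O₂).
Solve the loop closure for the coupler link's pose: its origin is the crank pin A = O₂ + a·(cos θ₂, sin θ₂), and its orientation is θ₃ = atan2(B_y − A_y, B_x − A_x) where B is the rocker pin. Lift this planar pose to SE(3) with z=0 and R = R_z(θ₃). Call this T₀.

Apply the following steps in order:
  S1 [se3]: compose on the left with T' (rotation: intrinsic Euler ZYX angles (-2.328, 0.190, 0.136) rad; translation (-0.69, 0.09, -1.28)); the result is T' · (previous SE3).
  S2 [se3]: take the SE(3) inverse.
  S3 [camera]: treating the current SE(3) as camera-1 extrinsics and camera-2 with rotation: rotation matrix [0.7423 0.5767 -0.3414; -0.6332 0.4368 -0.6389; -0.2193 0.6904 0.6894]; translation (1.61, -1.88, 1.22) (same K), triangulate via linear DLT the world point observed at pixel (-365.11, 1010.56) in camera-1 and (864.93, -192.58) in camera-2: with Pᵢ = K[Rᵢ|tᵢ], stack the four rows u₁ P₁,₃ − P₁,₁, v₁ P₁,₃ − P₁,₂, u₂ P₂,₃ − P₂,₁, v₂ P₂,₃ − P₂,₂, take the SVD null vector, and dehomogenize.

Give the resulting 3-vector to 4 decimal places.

result = (0.8326, 1.7704, 1.1620)

source (fourbar_fk): coupler pose = R=[0.6340 -0.7734 0.0000; 0.7734 0.6340 0.0000; 0.0000 0.0000 1.0000], t=(0.8665, 0.3643, 0.0000)
after S1 (compose_se3): R=[0.1156 0.9670 -0.2271; -0.9932 0.1087 -0.0429; -0.0168 0.2305 0.9729], t=(-1.0186, -0.7831, -1.3951)
after S2 (invert_se3): R=[0.1156 -0.9932 -0.0168; 0.9670 0.1087 0.2305; -0.2271 -0.0429 0.9729], t=(-0.6834, 1.3916, 1.0925)
after S3 (triangulate): (0.8326, 1.7704, 1.1620)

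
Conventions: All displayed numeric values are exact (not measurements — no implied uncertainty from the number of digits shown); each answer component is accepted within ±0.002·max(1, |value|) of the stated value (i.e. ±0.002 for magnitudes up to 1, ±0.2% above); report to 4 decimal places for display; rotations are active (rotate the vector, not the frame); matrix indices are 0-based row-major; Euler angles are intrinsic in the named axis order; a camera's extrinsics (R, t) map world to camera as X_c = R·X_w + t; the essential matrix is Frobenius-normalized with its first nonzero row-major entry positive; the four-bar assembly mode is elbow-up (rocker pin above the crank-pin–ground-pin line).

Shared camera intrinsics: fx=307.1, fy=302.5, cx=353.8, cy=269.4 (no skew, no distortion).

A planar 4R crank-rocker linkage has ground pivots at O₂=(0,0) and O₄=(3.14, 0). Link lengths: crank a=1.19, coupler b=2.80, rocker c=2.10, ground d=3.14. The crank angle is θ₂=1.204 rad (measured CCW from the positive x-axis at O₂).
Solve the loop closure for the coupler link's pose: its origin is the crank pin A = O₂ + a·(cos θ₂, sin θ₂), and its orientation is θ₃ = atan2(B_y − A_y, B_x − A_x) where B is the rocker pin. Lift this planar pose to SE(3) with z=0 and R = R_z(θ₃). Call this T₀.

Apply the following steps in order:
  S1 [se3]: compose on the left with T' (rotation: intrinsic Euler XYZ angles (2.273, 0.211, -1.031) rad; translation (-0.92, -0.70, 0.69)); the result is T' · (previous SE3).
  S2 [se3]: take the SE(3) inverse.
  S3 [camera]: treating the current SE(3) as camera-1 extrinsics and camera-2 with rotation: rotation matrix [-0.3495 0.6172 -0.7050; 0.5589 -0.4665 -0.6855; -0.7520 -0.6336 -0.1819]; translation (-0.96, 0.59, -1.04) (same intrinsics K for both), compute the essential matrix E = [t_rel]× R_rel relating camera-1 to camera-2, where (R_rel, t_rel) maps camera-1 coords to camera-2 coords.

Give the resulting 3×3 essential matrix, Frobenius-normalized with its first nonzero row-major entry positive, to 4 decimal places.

source (fourbar_fk): coupler pose = R=[0.9358 -0.3525 0.0000; 0.3525 0.9358 0.0000; 0.0000 0.0000 1.0000], t=(0.4268, 1.1108, 0.0000)
after S1 (compose_se3): R=[0.7660 0.6078 0.2094; 0.5267 -0.4066 -0.7465; -0.3685 0.6821 -0.6316], t=(0.2262, -0.6449, 1.0050)
after S2 (invert_se3): R=[0.7660 0.5267 -0.3685; 0.6078 -0.4066 0.6821; 0.2094 -0.7465 -0.6316], t=(0.5367, -1.0852, 0.1059)
after S3 (essential): [0.0449 -0.0135 0.3043; -0.6291 0.0698 0.2999; -0.3078 0.0527 -0.5632]

matrix = [0.0449 -0.0135 0.3043; -0.6291 0.0698 0.2999; -0.3078 0.0527 -0.5632]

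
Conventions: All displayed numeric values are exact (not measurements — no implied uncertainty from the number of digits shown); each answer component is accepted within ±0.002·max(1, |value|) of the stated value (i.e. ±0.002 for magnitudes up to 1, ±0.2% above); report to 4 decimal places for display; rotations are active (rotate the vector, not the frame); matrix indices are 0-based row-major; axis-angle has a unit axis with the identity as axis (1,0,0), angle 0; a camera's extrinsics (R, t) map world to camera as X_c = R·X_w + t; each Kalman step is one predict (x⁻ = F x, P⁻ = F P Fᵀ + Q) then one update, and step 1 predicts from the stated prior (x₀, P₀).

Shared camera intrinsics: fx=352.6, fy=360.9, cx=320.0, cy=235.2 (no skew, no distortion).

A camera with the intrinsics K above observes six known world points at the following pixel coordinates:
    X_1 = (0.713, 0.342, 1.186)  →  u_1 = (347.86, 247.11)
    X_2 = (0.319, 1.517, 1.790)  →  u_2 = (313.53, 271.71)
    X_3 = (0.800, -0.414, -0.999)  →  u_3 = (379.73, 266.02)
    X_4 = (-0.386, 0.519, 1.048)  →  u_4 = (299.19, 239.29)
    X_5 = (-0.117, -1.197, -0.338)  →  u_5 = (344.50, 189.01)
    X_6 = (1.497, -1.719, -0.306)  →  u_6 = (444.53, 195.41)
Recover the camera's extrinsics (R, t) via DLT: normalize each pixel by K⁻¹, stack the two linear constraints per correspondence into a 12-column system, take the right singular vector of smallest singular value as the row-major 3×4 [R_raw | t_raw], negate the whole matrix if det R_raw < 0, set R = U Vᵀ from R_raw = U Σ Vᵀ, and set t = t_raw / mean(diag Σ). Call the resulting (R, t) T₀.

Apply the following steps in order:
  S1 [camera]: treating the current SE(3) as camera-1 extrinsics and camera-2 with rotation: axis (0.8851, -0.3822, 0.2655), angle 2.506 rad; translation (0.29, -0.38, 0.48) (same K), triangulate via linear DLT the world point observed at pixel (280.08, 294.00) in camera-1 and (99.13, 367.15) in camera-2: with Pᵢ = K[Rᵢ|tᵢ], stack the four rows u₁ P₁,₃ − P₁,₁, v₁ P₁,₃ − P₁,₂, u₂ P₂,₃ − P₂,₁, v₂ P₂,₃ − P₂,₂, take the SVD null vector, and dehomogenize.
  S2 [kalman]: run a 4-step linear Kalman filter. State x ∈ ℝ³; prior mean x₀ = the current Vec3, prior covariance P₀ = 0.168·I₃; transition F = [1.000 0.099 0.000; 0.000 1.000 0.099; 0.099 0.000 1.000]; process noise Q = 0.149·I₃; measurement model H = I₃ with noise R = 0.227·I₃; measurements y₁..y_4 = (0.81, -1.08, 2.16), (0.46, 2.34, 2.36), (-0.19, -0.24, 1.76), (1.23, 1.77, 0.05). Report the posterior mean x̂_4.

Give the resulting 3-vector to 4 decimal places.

result = (0.7406, 1.2486, 0.8395)

source (pnp_recover): camera pose = R=[0.9291 -0.3696 0.0115; 0.3451 0.8555 -0.3861; 0.1329 0.3627 0.9224], t=(0.0803, 0.1803, 6.6642)
after S1 (triangulate): (-0.5446, 0.5555, -1.1917)
after S2 (kf_track): (0.7406, 1.2486, 0.8395)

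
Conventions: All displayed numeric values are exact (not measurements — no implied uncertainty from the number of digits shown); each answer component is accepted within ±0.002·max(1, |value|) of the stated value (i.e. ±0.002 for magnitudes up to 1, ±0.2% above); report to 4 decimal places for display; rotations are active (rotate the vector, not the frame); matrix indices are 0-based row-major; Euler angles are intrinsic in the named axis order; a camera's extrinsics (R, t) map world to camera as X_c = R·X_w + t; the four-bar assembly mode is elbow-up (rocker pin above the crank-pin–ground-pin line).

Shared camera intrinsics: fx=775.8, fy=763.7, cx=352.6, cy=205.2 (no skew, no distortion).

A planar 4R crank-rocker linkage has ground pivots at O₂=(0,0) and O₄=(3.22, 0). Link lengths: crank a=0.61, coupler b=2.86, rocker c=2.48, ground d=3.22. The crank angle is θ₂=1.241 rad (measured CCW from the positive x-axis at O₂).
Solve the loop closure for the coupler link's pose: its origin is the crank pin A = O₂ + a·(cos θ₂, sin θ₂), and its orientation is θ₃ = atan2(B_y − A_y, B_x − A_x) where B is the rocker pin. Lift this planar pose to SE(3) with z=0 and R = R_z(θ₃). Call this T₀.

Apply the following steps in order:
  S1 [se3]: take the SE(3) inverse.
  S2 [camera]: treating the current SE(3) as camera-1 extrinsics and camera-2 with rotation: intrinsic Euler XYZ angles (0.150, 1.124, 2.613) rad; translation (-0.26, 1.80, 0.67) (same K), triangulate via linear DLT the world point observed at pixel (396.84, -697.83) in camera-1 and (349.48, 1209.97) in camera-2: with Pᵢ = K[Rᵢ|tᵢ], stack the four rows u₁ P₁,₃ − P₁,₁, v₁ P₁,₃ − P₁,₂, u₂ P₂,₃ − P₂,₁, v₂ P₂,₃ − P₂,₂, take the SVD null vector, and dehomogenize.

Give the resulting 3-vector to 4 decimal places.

source (fourbar_fk): coupler pose = R=[0.7837 -0.6212 0.0000; 0.6212 0.7837 0.0000; 0.0000 0.0000 1.0000], t=(0.1975, 0.5771, 0.0000)
after S1 (invert_se3): R=[0.7837 0.6212 0.0000; -0.6212 0.7837 0.0000; 0.0000 0.0000 1.0000], t=(-0.5133, -0.3296, 0.0000)
after S2 (triangulate): (0.6364, 0.0752, 0.5632)

result = (0.6364, 0.0752, 0.5632)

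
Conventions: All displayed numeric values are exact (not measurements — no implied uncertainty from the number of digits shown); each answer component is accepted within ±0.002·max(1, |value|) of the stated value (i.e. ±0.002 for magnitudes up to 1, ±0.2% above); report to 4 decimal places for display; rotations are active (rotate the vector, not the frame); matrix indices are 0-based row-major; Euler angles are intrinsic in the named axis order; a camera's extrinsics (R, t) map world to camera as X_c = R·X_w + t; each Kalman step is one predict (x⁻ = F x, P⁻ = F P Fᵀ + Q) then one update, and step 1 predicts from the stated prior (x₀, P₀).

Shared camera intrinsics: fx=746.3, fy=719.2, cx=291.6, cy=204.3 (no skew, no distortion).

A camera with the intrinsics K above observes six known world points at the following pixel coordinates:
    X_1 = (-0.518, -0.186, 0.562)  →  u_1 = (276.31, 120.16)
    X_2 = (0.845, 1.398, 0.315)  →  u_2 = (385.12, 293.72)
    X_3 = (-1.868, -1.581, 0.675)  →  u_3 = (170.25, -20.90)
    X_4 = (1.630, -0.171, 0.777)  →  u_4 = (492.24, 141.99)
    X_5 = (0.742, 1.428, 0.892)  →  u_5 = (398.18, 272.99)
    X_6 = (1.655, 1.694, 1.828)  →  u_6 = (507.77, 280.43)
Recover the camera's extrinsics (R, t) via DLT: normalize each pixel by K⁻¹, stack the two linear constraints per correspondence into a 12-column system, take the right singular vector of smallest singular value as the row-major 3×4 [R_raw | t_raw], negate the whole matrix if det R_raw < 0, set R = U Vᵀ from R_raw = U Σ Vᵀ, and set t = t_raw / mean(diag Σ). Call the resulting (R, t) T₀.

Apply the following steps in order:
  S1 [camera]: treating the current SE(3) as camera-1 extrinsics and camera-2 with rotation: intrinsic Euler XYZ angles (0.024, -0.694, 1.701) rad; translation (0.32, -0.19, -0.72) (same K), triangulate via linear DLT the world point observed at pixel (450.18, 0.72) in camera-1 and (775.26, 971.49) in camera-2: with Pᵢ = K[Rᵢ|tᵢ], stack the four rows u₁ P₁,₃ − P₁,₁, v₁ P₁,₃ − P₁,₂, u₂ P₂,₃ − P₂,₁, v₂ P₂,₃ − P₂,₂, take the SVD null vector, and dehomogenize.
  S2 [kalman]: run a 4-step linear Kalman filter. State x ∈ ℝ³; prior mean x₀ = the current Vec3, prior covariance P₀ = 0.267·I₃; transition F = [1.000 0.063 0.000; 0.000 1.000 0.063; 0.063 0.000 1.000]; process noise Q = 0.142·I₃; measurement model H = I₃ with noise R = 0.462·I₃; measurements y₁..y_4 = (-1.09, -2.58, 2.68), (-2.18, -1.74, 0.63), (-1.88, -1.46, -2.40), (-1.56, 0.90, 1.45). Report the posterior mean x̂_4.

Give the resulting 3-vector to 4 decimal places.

source (pnp_recover): camera pose = R=[0.8634 0.0075 0.5044; 0.1640 0.9414 -0.2947; -0.4770 0.3371 0.8116], t=(0.0102, -0.4601, 6.9324)
after S1 (triangulate): (1.0550, -1.4114, 1.0678)
after S2 (kf_track): (-1.5301, -0.5716, 0.4013)

result = (-1.5301, -0.5716, 0.4013)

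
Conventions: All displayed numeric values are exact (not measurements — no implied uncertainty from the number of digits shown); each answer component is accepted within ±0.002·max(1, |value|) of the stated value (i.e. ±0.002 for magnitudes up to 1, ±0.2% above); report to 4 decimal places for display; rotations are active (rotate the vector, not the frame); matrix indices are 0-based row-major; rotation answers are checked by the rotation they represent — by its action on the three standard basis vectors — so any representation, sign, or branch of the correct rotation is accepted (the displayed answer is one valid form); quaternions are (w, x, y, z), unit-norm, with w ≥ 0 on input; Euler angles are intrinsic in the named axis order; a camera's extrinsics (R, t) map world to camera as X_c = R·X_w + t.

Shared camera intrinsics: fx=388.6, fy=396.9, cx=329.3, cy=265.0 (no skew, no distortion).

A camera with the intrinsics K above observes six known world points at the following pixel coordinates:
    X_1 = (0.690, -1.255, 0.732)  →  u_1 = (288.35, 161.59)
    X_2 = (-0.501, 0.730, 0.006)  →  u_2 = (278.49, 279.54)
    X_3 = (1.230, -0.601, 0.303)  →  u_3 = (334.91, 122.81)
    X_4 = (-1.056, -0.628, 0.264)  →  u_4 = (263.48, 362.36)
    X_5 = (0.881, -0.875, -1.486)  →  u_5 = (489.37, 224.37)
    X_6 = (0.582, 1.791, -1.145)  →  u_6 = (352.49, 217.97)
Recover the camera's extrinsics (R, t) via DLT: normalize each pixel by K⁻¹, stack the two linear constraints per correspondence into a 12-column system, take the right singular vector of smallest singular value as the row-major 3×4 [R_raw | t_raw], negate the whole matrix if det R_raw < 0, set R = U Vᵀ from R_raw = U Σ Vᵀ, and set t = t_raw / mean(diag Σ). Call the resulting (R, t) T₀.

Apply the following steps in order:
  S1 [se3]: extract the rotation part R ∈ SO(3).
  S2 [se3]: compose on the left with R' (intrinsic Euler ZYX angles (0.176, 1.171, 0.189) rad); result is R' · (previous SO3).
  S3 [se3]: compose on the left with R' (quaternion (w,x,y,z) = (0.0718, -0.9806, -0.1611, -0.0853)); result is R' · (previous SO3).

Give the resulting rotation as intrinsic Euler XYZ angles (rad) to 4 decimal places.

source (pnp_recover): camera pose = R=[0.3171 -0.3185 -0.8933; -0.9435 -0.2016 -0.2630; -0.0963 0.9262 -0.3644], t=(-0.2600, -0.1400, 4.2999)
after S1 (rot_of_se3): [0.3171 -0.3185 -0.8933; -0.9435 -0.2016 -0.2630; -0.0963 0.9262 -0.3644]
after S2 (compose_so3): [0.0341 0.7338 -0.6785; -0.9168 -0.2473 -0.3135; -0.3979 0.6328 0.6643]
after S3 (compose_so3): [-0.3264 0.6951 -0.6406; 0.8031 0.5613 0.1998; 0.4984 -0.4493 -0.7415]

rotation (euler_xyz) = (-2.8784, -0.6952, -2.0099)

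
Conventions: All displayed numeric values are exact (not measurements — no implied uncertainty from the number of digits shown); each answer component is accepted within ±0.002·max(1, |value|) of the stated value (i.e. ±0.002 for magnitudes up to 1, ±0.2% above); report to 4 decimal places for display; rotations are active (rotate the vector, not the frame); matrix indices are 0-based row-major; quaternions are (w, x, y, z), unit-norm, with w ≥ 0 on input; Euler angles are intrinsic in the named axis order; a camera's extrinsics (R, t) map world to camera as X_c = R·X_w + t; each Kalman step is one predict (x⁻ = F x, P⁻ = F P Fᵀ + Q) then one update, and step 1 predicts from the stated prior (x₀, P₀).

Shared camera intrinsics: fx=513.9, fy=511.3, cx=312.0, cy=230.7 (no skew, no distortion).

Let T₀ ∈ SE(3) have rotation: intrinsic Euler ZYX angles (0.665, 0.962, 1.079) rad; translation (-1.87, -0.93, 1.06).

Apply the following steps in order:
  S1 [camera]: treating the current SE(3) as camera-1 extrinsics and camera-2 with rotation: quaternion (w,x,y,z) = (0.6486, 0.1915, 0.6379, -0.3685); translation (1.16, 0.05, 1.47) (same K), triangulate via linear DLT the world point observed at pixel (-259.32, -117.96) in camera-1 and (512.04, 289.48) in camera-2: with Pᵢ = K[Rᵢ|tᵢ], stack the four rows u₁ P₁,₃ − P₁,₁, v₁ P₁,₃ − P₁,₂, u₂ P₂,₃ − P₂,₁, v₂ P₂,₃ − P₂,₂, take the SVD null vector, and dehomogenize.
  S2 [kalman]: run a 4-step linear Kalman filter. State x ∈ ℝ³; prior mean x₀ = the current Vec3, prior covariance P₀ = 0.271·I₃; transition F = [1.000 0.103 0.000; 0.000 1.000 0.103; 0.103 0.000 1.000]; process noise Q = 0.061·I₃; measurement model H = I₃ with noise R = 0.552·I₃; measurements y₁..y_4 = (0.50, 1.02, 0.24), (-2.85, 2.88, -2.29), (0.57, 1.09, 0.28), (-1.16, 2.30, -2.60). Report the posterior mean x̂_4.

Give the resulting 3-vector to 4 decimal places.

after S1 (triangulate): (-1.6968, -0.1214, 0.0082)
after S2 (kf_track): (-0.8026, 1.3558, -1.1492)

result = (-0.8026, 1.3558, -1.1492)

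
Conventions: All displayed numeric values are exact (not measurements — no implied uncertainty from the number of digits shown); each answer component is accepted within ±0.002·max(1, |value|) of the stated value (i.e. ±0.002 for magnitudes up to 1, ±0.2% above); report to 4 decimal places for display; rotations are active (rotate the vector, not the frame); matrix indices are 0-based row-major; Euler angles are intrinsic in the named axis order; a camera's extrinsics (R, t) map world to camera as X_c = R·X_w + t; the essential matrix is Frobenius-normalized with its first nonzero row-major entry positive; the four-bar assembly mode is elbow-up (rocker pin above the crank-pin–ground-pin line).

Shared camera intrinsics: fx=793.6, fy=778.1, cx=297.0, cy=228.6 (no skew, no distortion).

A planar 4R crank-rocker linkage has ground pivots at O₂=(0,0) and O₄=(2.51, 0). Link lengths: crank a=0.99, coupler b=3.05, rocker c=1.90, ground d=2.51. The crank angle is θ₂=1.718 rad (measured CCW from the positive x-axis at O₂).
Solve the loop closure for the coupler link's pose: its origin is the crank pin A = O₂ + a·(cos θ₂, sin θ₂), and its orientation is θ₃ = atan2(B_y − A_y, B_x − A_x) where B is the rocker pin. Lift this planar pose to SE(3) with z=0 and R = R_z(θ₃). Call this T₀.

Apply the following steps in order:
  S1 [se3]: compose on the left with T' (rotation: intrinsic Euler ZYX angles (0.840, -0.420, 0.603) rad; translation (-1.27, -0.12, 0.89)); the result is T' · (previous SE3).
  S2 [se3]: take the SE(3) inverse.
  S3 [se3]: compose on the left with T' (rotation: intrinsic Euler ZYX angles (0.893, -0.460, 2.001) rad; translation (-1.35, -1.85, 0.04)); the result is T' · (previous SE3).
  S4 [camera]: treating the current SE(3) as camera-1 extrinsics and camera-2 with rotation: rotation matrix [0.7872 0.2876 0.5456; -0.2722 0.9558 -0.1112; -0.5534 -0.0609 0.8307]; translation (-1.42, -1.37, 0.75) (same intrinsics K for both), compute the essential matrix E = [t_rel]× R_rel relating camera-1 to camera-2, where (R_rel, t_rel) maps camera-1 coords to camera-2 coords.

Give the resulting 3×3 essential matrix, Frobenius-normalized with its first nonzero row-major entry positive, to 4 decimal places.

matrix = [0.1450 -0.3213 -0.6126; 0.5287 0.4523 -0.1098; 0.0518 0.0297 -0.0299]

source (fourbar_fk): coupler pose = R=[0.9552 -0.2961 0.0000; 0.2961 0.9552 0.0000; 0.0000 0.0000 1.0000], t=(-0.1452, 0.9793, 0.0000)
after S1 (compose_se3): R=[0.3548 -0.9137 0.1981; 0.7612 0.1593 -0.6286; 0.5428 0.3739 0.7521], t=(-2.1103, 0.1510, 1.3379)
after S2 (invert_se3): R=[0.3548 0.7612 0.5428; -0.9137 0.1593 0.3739; 0.1981 -0.6286 0.7521], t=(-0.0924, -2.4524, -0.4931)
after S3 (compose_se3): R=[0.2970 -0.0789 0.9516; 0.6894 0.7072 -0.1566; -0.6606 0.7026 0.2644], t=(-1.9845, -0.2924, -1.8140)
after S4 (essential): [0.1450 -0.3213 -0.6126; 0.5287 0.4523 -0.1098; 0.0518 0.0297 -0.0299]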